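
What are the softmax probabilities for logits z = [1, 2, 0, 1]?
p = [0.1966, 0.5344, 0.0723, 0.1966]

exp(z) = [2.718, 7.389, 1, 2.718]
Sum = 13.83
p = [0.1966, 0.5344, 0.0723, 0.1966]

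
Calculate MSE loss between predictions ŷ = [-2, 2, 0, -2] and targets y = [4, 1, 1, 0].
MSE = 10.5

MSE = (1/4)((-2-4)² + (2-1)² + (0-1)² + (-2-0)²) = (1/4)(36 + 1 + 1 + 4) = 10.5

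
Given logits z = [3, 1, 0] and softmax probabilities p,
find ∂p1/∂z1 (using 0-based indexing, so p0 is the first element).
∂p1/∂z1 = 0.1012

p = softmax(z) = [0.8438, 0.1142, 0.04201]
p1 = 0.1142

∂p1/∂z1 = p1(1 - p1) = 0.1142 × (1 - 0.1142) = 0.1012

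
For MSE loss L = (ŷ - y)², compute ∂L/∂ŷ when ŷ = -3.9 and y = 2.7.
∂L/∂ŷ = -13.2

∂L/∂ŷ = 2(ŷ - y) = 2(-3.9 - 2.7) = 2(-6.6) = -13.2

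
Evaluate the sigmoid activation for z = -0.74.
0.323

sigmoid(-0.74) = 1/(1 + e^(0.74)) = 1/(1 + 2.096) = 0.323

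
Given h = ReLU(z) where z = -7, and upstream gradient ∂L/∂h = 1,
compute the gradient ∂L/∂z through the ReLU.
∂L/∂z = 0

h = ReLU(-7) = 0
Since z < 0: ∂h/∂z = 0
∂L/∂z = ∂L/∂h · ∂h/∂z = 1 × 0 = 0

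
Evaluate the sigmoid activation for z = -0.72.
0.3274

sigmoid(-0.72) = 1/(1 + e^(0.72)) = 1/(1 + 2.054) = 0.3274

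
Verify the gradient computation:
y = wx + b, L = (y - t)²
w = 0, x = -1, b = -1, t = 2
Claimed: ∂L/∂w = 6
Correct

y = (0)(-1) + -1 = -1
∂L/∂y = 2(y - t) = 2(-1 - 2) = -6
∂y/∂w = x = -1
∂L/∂w = -6 × -1 = 6

Claimed value: 6
Correct: The correct gradient is 6.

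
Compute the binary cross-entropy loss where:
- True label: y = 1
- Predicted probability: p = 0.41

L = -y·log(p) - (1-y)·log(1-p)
L = 0.8916

L = -1·log(0.41) - 0·log(0.59) = -log(0.41) = 0.8916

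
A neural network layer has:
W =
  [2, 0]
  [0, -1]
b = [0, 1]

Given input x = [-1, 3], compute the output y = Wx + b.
y = [-2, -2]

Wx = [2×-1 + 0×3, 0×-1 + -1×3]
   = [-2, -3]
y = Wx + b = [-2 + 0, -3 + 1] = [-2, -2]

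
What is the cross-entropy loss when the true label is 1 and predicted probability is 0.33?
L = 1.109

L = -1·log(0.33) - 0·log(0.67) = -log(0.33) = 1.109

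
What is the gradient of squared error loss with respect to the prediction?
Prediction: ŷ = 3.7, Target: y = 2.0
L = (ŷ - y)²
∂L/∂ŷ = 3.4

∂L/∂ŷ = 2(ŷ - y) = 2(3.7 - 2.0) = 2(1.7) = 3.4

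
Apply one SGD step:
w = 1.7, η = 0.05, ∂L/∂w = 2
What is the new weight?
w_new = 1.6

w_new = w - η·∂L/∂w = 1.7 - 0.05×(2) = 1.7 - (0.1) = 1.6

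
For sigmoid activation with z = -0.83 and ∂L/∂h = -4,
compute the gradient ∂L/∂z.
∂L/∂z = -0.8458

σ(-0.83) = 0.3036
σ'(-0.83) = σ(-0.83)(1 - σ(-0.83)) = 0.3036 × 0.6964 = 0.2114
∂L/∂z = ∂L/∂h · σ'(z) = -4 × 0.2114 = -0.8458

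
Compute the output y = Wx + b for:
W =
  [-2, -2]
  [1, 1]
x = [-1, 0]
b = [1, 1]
y = [3, 0]

Wx = [-2×-1 + -2×0, 1×-1 + 1×0]
   = [2, -1]
y = Wx + b = [2 + 1, -1 + 1] = [3, 0]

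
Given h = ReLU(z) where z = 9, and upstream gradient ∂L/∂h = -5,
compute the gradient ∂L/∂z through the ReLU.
∂L/∂z = -5

h = ReLU(9) = 9
Since z > 0: ∂h/∂z = 1
∂L/∂z = ∂L/∂h · ∂h/∂z = -5 × 1 = -5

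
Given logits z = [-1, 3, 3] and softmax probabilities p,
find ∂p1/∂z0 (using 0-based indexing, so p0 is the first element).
∂p1/∂z0 = -0.004496

p = softmax(z) = [0.009075, 0.4955, 0.4955]
p1 = 0.4955, p0 = 0.009075

∂p1/∂z0 = -p1 × p0 = -0.4955 × 0.009075 = -0.004496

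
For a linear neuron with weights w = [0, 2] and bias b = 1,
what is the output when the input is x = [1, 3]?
y = 7

y = (0)(1) + (2)(3) + 1 = 7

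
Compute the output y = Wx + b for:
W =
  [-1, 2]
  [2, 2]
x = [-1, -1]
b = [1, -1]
y = [0, -5]

Wx = [-1×-1 + 2×-1, 2×-1 + 2×-1]
   = [-1, -4]
y = Wx + b = [-1 + 1, -4 + -1] = [0, -5]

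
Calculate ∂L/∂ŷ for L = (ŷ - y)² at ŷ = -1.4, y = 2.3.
∂L/∂ŷ = -7.4

∂L/∂ŷ = 2(ŷ - y) = 2(-1.4 - 2.3) = 2(-3.7) = -7.4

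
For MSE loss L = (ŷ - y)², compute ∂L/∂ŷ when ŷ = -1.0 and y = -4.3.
∂L/∂ŷ = 6.6

∂L/∂ŷ = 2(ŷ - y) = 2(-1.0 - -4.3) = 2(3.3) = 6.6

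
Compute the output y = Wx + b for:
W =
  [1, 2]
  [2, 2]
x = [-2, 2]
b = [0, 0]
y = [2, 0]

Wx = [1×-2 + 2×2, 2×-2 + 2×2]
   = [2, 0]
y = Wx + b = [2 + 0, 0 + 0] = [2, 0]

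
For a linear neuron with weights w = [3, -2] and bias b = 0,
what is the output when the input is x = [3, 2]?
y = 5

y = (3)(3) + (-2)(2) + 0 = 5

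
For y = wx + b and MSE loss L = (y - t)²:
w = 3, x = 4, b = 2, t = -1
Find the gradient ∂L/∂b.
∂L/∂b = 30

y = wx + b = (3)(4) + 2 = 14
∂L/∂y = 2(y - t) = 2(14 - -1) = 30
∂y/∂b = 1
∂L/∂b = ∂L/∂y · ∂y/∂b = 30 × 1 = 30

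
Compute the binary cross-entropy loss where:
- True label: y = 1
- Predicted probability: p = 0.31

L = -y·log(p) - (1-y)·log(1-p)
L = 1.171

L = -1·log(0.31) - 0·log(0.69) = -log(0.31) = 1.171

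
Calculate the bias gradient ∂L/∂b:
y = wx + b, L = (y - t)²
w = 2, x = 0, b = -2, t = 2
∂L/∂b = -8

y = wx + b = (2)(0) + -2 = -2
∂L/∂y = 2(y - t) = 2(-2 - 2) = -8
∂y/∂b = 1
∂L/∂b = ∂L/∂y · ∂y/∂b = -8 × 1 = -8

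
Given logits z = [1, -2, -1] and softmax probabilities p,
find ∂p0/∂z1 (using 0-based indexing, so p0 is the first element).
∂p0/∂z1 = -0.03545

p = softmax(z) = [0.8438, 0.04201, 0.1142]
p0 = 0.8438, p1 = 0.04201

∂p0/∂z1 = -p0 × p1 = -0.8438 × 0.04201 = -0.03545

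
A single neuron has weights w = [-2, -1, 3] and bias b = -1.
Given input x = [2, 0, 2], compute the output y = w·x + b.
y = 1

y = (-2)(2) + (-1)(0) + (3)(2) + -1 = 1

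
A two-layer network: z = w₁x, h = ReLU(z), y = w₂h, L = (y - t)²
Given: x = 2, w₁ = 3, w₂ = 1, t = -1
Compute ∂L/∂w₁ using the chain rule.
∂L/∂w₁ = 28

Forward pass:
z = w₁x = 3×2 = 6
h = ReLU(6) = 6
y = w₂h = 1×6 = 6

Backward pass:
∂L/∂y = 2(y - t) = 2(6 - -1) = 14
∂y/∂h = w₂ = 1
∂h/∂z = 1 (ReLU derivative)
∂z/∂w₁ = x = 2

∂L/∂w₁ = 14 × 1 × 1 × 2 = 28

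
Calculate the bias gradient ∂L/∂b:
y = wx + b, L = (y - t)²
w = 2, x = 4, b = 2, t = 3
∂L/∂b = 14

y = wx + b = (2)(4) + 2 = 10
∂L/∂y = 2(y - t) = 2(10 - 3) = 14
∂y/∂b = 1
∂L/∂b = ∂L/∂y · ∂y/∂b = 14 × 1 = 14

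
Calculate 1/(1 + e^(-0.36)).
0.589

sigmoid(0.36) = 1/(1 + e^(-0.36)) = 1/(1 + 0.6977) = 0.589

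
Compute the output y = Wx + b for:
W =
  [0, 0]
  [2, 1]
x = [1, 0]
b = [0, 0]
y = [0, 2]

Wx = [0×1 + 0×0, 2×1 + 1×0]
   = [0, 2]
y = Wx + b = [0 + 0, 2 + 0] = [0, 2]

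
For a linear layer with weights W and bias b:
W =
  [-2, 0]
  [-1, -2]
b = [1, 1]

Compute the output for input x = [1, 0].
y = [-1, 0]

Wx = [-2×1 + 0×0, -1×1 + -2×0]
   = [-2, -1]
y = Wx + b = [-2 + 1, -1 + 1] = [-1, 0]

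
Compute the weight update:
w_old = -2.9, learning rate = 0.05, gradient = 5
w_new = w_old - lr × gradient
w_new = -3.15

w_new = w - η·∂L/∂w = -2.9 - 0.05×(5) = -2.9 - (0.25) = -3.15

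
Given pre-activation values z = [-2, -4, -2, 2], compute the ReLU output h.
h = [0, 0, 0, 2]

ReLU applied element-wise: max(0,-2)=0, max(0,-4)=0, max(0,-2)=0, max(0,2)=2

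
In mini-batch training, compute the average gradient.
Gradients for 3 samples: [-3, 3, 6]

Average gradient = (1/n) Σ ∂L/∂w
Average gradient = 2

Average = (1/3)(-3 + 3 + 6) = 6/3 = 2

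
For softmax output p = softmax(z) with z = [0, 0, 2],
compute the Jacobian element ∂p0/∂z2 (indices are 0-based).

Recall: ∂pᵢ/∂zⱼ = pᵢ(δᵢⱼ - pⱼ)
∂p0/∂z2 = -0.08382

p = softmax(z) = [0.1065, 0.1065, 0.787]
p0 = 0.1065, p2 = 0.787

∂p0/∂z2 = -p0 × p2 = -0.1065 × 0.787 = -0.08382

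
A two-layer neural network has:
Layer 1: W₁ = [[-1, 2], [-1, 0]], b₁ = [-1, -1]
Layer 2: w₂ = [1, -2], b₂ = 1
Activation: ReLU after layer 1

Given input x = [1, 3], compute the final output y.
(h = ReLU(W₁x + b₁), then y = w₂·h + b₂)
y = 5

Layer 1 pre-activation: z₁ = [4, -2]
After ReLU: h = [4, 0]
Layer 2 output: y = 1×4 + -2×0 + 1 = 5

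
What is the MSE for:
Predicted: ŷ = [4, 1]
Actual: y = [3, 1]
MSE = 0.5

MSE = (1/2)((4-3)² + (1-1)²) = (1/2)(1 + 0) = 0.5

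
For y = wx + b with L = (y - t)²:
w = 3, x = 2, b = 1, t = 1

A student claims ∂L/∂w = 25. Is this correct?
Incorrect

y = (3)(2) + 1 = 7
∂L/∂y = 2(y - t) = 2(7 - 1) = 12
∂y/∂w = x = 2
∂L/∂w = 12 × 2 = 24

Claimed value: 25
Incorrect: The correct gradient is 24.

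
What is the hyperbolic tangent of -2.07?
-0.9687

tanh(-2.07) = (e^(-2.07) - e^(2.07))/(e^(-2.07) + e^(2.07)) = -0.9687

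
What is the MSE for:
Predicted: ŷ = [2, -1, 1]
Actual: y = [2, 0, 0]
MSE = 0.6667

MSE = (1/3)((2-2)² + (-1-0)² + (1-0)²) = (1/3)(0 + 1 + 1) = 0.6667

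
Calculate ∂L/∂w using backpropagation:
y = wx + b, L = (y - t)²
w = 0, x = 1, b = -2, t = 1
∂L/∂w = -6

y = wx + b = (0)(1) + -2 = -2
∂L/∂y = 2(y - t) = 2(-2 - 1) = -6
∂y/∂w = x = 1
∂L/∂w = ∂L/∂y · ∂y/∂w = -6 × 1 = -6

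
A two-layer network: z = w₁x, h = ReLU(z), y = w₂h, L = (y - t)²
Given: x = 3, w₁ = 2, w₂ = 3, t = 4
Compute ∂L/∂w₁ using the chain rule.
∂L/∂w₁ = 252

Forward pass:
z = w₁x = 2×3 = 6
h = ReLU(6) = 6
y = w₂h = 3×6 = 18

Backward pass:
∂L/∂y = 2(y - t) = 2(18 - 4) = 28
∂y/∂h = w₂ = 3
∂h/∂z = 1 (ReLU derivative)
∂z/∂w₁ = x = 3

∂L/∂w₁ = 28 × 3 × 1 × 3 = 252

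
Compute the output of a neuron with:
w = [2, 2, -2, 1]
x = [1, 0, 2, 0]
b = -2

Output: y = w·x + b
y = -4

y = (2)(1) + (2)(0) + (-2)(2) + (1)(0) + -2 = -4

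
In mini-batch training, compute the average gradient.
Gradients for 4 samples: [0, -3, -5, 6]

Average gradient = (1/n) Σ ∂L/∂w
Average gradient = -0.5

Average = (1/4)(0 + -3 + -5 + 6) = -2/4 = -0.5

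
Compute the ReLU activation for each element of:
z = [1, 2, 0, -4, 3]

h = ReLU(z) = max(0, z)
h = [1, 2, 0, 0, 3]

ReLU applied element-wise: max(0,1)=1, max(0,2)=2, max(0,0)=0, max(0,-4)=0, max(0,3)=3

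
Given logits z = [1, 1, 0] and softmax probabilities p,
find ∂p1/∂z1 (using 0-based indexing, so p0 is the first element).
∂p1/∂z1 = 0.244

p = softmax(z) = [0.4223, 0.4223, 0.1554]
p1 = 0.4223

∂p1/∂z1 = p1(1 - p1) = 0.4223 × (1 - 0.4223) = 0.244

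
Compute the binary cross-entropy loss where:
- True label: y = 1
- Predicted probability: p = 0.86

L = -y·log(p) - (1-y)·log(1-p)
L = 0.1508

L = -1·log(0.86) - 0·log(0.14) = -log(0.86) = 0.1508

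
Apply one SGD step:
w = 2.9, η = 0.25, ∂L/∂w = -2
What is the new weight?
w_new = 3.4

w_new = w - η·∂L/∂w = 2.9 - 0.25×(-2) = 2.9 - (-0.5) = 3.4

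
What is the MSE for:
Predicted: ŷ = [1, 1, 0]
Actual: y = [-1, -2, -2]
MSE = 5.667

MSE = (1/3)((1--1)² + (1--2)² + (0--2)²) = (1/3)(4 + 9 + 4) = 5.667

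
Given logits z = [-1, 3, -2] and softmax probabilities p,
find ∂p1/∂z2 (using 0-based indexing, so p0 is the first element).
∂p1/∂z2 = -0.006413

p = softmax(z) = [0.01787, 0.9756, 0.006573]
p1 = 0.9756, p2 = 0.006573

∂p1/∂z2 = -p1 × p2 = -0.9756 × 0.006573 = -0.006413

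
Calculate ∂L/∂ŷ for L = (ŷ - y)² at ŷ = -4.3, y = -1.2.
∂L/∂ŷ = -6.2

∂L/∂ŷ = 2(ŷ - y) = 2(-4.3 - -1.2) = 2(-3.1) = -6.2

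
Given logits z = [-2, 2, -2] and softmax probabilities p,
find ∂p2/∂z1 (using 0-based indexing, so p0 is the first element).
∂p2/∂z1 = -0.01704

p = softmax(z) = [0.01767, 0.9647, 0.01767]
p2 = 0.01767, p1 = 0.9647

∂p2/∂z1 = -p2 × p1 = -0.01767 × 0.9647 = -0.01704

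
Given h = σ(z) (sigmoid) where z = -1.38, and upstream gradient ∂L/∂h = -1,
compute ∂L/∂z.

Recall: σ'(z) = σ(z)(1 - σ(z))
∂L/∂z = -0.1606

σ(-1.38) = 0.201
σ'(-1.38) = σ(-1.38)(1 - σ(-1.38)) = 0.201 × 0.799 = 0.1606
∂L/∂z = ∂L/∂h · σ'(z) = -1 × 0.1606 = -0.1606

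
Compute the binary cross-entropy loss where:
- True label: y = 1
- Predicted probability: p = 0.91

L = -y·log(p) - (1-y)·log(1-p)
L = 0.09431

L = -1·log(0.91) - 0·log(0.09) = -log(0.91) = 0.09431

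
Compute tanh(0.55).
0.5005

tanh(0.55) = (e^(0.55) - e^(-0.55))/(e^(0.55) + e^(-0.55)) = 0.5005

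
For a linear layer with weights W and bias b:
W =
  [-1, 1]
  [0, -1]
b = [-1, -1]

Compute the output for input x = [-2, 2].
y = [3, -3]

Wx = [-1×-2 + 1×2, 0×-2 + -1×2]
   = [4, -2]
y = Wx + b = [4 + -1, -2 + -1] = [3, -3]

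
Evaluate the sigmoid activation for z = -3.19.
0.03954

sigmoid(-3.19) = 1/(1 + e^(3.19)) = 1/(1 + 24.29) = 0.03954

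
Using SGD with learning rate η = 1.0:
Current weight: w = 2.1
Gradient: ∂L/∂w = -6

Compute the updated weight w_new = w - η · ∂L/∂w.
w_new = 8.1

w_new = w - η·∂L/∂w = 2.1 - 1.0×(-6) = 2.1 - (-6) = 8.1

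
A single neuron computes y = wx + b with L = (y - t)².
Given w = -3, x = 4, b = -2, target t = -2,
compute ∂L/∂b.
∂L/∂b = -24

y = wx + b = (-3)(4) + -2 = -14
∂L/∂y = 2(y - t) = 2(-14 - -2) = -24
∂y/∂b = 1
∂L/∂b = ∂L/∂y · ∂y/∂b = -24 × 1 = -24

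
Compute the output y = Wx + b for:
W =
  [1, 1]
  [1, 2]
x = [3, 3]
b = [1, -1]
y = [7, 8]

Wx = [1×3 + 1×3, 1×3 + 2×3]
   = [6, 9]
y = Wx + b = [6 + 1, 9 + -1] = [7, 8]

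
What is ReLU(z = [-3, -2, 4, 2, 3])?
h = [0, 0, 4, 2, 3]

ReLU applied element-wise: max(0,-3)=0, max(0,-2)=0, max(0,4)=4, max(0,2)=2, max(0,3)=3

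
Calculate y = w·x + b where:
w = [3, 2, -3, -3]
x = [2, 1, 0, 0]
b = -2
y = 6

y = (3)(2) + (2)(1) + (-3)(0) + (-3)(0) + -2 = 6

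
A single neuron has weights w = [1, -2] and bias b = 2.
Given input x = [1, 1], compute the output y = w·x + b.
y = 1

y = (1)(1) + (-2)(1) + 2 = 1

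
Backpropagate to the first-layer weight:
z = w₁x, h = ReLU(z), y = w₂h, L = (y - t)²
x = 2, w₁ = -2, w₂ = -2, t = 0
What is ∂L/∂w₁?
∂L/∂w₁ = 0

Forward pass:
z = w₁x = -2×2 = -4
h = ReLU(-4) = 0
y = w₂h = -2×0 = 0

Backward pass:
∂L/∂y = 2(y - t) = 2(0 - 0) = 0
∂y/∂h = w₂ = -2
∂h/∂z = 0 (ReLU derivative)
∂z/∂w₁ = x = 2

∂L/∂w₁ = 0 × -2 × 0 × 2 = 0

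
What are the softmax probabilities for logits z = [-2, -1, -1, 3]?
p = [0.0065, 0.0176, 0.0176, 0.9584]

exp(z) = [0.1353, 0.3679, 0.3679, 20.09]
Sum = 20.96
p = [0.0065, 0.0176, 0.0176, 0.9584]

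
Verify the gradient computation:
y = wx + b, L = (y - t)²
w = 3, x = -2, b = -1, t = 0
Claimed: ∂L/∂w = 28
Correct

y = (3)(-2) + -1 = -7
∂L/∂y = 2(y - t) = 2(-7 - 0) = -14
∂y/∂w = x = -2
∂L/∂w = -14 × -2 = 28

Claimed value: 28
Correct: The correct gradient is 28.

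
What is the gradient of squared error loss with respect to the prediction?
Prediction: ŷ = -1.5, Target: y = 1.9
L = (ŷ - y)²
∂L/∂ŷ = -6.8

∂L/∂ŷ = 2(ŷ - y) = 2(-1.5 - 1.9) = 2(-3.4) = -6.8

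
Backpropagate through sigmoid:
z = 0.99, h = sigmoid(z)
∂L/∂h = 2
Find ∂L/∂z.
∂L/∂z = 0.395

σ(0.99) = 0.7291
σ'(0.99) = σ(0.99)(1 - σ(0.99)) = 0.7291 × 0.2709 = 0.1975
∂L/∂z = ∂L/∂h · σ'(z) = 2 × 0.1975 = 0.395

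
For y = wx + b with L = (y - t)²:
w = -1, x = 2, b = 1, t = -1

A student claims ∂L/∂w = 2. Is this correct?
Incorrect

y = (-1)(2) + 1 = -1
∂L/∂y = 2(y - t) = 2(-1 - -1) = 0
∂y/∂w = x = 2
∂L/∂w = 0 × 2 = 0

Claimed value: 2
Incorrect: The correct gradient is 0.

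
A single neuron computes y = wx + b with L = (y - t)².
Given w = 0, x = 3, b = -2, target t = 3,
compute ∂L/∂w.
∂L/∂w = -30

y = wx + b = (0)(3) + -2 = -2
∂L/∂y = 2(y - t) = 2(-2 - 3) = -10
∂y/∂w = x = 3
∂L/∂w = ∂L/∂y · ∂y/∂w = -10 × 3 = -30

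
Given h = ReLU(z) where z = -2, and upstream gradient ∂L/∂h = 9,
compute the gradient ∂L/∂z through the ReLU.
∂L/∂z = 0

h = ReLU(-2) = 0
Since z < 0: ∂h/∂z = 0
∂L/∂z = ∂L/∂h · ∂h/∂z = 9 × 0 = 0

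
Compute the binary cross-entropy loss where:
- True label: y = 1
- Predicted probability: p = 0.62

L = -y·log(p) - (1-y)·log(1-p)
L = 0.478

L = -1·log(0.62) - 0·log(0.38) = -log(0.62) = 0.478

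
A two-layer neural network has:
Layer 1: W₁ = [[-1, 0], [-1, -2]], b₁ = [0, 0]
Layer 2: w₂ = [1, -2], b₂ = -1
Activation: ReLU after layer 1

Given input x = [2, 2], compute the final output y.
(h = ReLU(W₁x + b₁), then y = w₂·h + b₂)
y = -1

Layer 1 pre-activation: z₁ = [-2, -6]
After ReLU: h = [0, 0]
Layer 2 output: y = 1×0 + -2×0 + -1 = -1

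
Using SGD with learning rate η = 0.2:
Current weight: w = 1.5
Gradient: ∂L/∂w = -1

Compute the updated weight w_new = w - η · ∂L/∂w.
w_new = 1.7

w_new = w - η·∂L/∂w = 1.5 - 0.2×(-1) = 1.5 - (-0.2) = 1.7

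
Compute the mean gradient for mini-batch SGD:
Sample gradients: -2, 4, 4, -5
Average gradient = 0.25

Average = (1/4)(-2 + 4 + 4 + -5) = 1/4 = 0.25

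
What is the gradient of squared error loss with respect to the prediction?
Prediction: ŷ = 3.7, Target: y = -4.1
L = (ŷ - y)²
∂L/∂ŷ = 15.6

∂L/∂ŷ = 2(ŷ - y) = 2(3.7 - -4.1) = 2(7.8) = 15.6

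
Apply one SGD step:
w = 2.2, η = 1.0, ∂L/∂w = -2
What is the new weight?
w_new = 4.2

w_new = w - η·∂L/∂w = 2.2 - 1.0×(-2) = 2.2 - (-2) = 4.2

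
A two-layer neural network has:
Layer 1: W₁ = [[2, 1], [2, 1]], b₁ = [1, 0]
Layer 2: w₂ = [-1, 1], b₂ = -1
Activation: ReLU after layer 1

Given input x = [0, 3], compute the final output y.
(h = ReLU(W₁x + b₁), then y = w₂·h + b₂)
y = -2

Layer 1 pre-activation: z₁ = [4, 3]
After ReLU: h = [4, 3]
Layer 2 output: y = -1×4 + 1×3 + -1 = -2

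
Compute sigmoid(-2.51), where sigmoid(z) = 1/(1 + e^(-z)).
0.07516

sigmoid(-2.51) = 1/(1 + e^(2.51)) = 1/(1 + 12.3) = 0.07516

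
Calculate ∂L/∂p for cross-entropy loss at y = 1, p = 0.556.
∂L/∂p = -1.799

∂L/∂p = -y/p + (1-y)/(1-p) = -1/0.556 + 0 = -1.799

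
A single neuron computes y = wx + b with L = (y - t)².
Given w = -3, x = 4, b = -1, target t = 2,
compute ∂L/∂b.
∂L/∂b = -30

y = wx + b = (-3)(4) + -1 = -13
∂L/∂y = 2(y - t) = 2(-13 - 2) = -30
∂y/∂b = 1
∂L/∂b = ∂L/∂y · ∂y/∂b = -30 × 1 = -30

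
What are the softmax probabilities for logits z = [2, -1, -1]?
p = [0.9094, 0.0453, 0.0453]

exp(z) = [7.389, 0.3679, 0.3679]
Sum = 8.125
p = [0.9094, 0.0453, 0.0453]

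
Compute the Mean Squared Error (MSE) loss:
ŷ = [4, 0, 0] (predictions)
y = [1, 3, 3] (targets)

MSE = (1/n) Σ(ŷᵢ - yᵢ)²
MSE = 9

MSE = (1/3)((4-1)² + (0-3)² + (0-3)²) = (1/3)(9 + 9 + 9) = 9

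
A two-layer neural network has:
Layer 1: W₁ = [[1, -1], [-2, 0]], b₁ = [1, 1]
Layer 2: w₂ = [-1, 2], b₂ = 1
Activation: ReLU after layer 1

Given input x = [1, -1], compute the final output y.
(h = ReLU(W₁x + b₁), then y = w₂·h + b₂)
y = -2

Layer 1 pre-activation: z₁ = [3, -1]
After ReLU: h = [3, 0]
Layer 2 output: y = -1×3 + 2×0 + 1 = -2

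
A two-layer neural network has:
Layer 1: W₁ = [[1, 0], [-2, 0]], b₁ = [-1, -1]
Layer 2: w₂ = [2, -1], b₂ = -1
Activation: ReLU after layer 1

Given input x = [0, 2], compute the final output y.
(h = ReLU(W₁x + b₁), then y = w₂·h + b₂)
y = -1

Layer 1 pre-activation: z₁ = [-1, -1]
After ReLU: h = [0, 0]
Layer 2 output: y = 2×0 + -1×0 + -1 = -1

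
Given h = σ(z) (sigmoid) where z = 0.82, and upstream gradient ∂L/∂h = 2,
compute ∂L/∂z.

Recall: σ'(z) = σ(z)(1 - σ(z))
∂L/∂z = 0.4245

σ(0.82) = 0.6942
σ'(0.82) = σ(0.82)(1 - σ(0.82)) = 0.6942 × 0.3058 = 0.2123
∂L/∂z = ∂L/∂h · σ'(z) = 2 × 0.2123 = 0.4245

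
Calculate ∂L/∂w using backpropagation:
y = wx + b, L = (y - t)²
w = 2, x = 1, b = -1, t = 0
∂L/∂w = 2

y = wx + b = (2)(1) + -1 = 1
∂L/∂y = 2(y - t) = 2(1 - 0) = 2
∂y/∂w = x = 1
∂L/∂w = ∂L/∂y · ∂y/∂w = 2 × 1 = 2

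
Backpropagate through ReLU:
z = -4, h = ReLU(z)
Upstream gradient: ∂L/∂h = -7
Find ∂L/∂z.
∂L/∂z = 0

h = ReLU(-4) = 0
Since z < 0: ∂h/∂z = 0
∂L/∂z = ∂L/∂h · ∂h/∂z = -7 × 0 = 0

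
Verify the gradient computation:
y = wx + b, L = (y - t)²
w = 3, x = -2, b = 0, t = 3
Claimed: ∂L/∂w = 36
Correct

y = (3)(-2) + 0 = -6
∂L/∂y = 2(y - t) = 2(-6 - 3) = -18
∂y/∂w = x = -2
∂L/∂w = -18 × -2 = 36

Claimed value: 36
Correct: The correct gradient is 36.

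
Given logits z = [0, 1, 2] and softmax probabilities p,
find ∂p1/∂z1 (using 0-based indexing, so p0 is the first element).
∂p1/∂z1 = 0.1848

p = softmax(z) = [0.09003, 0.2447, 0.6652]
p1 = 0.2447

∂p1/∂z1 = p1(1 - p1) = 0.2447 × (1 - 0.2447) = 0.1848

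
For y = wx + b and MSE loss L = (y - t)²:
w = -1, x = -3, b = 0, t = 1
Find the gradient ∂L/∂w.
∂L/∂w = -12

y = wx + b = (-1)(-3) + 0 = 3
∂L/∂y = 2(y - t) = 2(3 - 1) = 4
∂y/∂w = x = -3
∂L/∂w = ∂L/∂y · ∂y/∂w = 4 × -3 = -12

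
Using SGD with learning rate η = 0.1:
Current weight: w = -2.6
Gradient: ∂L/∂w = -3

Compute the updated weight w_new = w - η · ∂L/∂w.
w_new = -2.3

w_new = w - η·∂L/∂w = -2.6 - 0.1×(-3) = -2.6 - (-0.3) = -2.3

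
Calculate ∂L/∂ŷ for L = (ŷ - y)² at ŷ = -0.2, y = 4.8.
∂L/∂ŷ = -10.0

∂L/∂ŷ = 2(ŷ - y) = 2(-0.2 - 4.8) = 2(-5.0) = -10.0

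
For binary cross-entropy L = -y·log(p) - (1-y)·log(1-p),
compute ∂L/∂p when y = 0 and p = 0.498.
∂L/∂p = 1.992

∂L/∂p = -y/p + (1-y)/(1-p) = 0 + 1/0.502 = 1.992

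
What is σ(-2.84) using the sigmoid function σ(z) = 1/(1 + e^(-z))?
0.0552

sigmoid(-2.84) = 1/(1 + e^(2.84)) = 1/(1 + 17.12) = 0.0552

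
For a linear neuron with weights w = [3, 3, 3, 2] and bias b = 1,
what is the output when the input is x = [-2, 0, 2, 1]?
y = 3

y = (3)(-2) + (3)(0) + (3)(2) + (2)(1) + 1 = 3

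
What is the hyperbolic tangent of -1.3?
-0.8617

tanh(-1.3) = (e^(-1.3) - e^(1.3))/(e^(-1.3) + e^(1.3)) = -0.8617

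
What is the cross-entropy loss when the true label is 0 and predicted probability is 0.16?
L = 0.1744

L = -0·log(0.16) - 1·log(0.84) = -log(0.84) = 0.1744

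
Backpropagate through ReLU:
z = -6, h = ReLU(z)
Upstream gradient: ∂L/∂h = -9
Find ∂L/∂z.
∂L/∂z = 0

h = ReLU(-6) = 0
Since z < 0: ∂h/∂z = 0
∂L/∂z = ∂L/∂h · ∂h/∂z = -9 × 0 = 0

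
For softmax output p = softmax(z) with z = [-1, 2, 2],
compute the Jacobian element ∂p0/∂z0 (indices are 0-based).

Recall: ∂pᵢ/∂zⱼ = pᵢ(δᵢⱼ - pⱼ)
∂p0/∂z0 = 0.0237

p = softmax(z) = [0.02429, 0.4879, 0.4879]
p0 = 0.02429

∂p0/∂z0 = p0(1 - p0) = 0.02429 × (1 - 0.02429) = 0.0237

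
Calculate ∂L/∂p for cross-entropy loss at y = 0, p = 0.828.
∂L/∂p = 5.814

∂L/∂p = -y/p + (1-y)/(1-p) = 0 + 1/0.172 = 5.814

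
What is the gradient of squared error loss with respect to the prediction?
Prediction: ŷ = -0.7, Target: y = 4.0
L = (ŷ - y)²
∂L/∂ŷ = -9.4

∂L/∂ŷ = 2(ŷ - y) = 2(-0.7 - 4.0) = 2(-4.7) = -9.4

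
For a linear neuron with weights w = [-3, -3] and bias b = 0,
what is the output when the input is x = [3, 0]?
y = -9

y = (-3)(3) + (-3)(0) + 0 = -9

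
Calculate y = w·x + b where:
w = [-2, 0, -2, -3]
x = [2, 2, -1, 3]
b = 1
y = -10

y = (-2)(2) + (0)(2) + (-2)(-1) + (-3)(3) + 1 = -10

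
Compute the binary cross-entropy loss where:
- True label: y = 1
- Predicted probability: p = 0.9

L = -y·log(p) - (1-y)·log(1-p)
L = 0.1054

L = -1·log(0.9) - 0·log(0.1) = -log(0.9) = 0.1054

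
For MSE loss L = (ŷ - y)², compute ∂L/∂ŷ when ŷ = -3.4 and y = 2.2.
∂L/∂ŷ = -11.2

∂L/∂ŷ = 2(ŷ - y) = 2(-3.4 - 2.2) = 2(-5.6) = -11.2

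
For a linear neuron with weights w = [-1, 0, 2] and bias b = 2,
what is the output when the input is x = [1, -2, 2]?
y = 5

y = (-1)(1) + (0)(-2) + (2)(2) + 2 = 5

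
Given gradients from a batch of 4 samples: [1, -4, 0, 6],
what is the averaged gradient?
Average gradient = 0.75

Average = (1/4)(1 + -4 + 0 + 6) = 3/4 = 0.75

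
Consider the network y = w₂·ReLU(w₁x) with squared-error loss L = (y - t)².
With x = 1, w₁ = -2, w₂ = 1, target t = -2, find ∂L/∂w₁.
∂L/∂w₁ = 0

Forward pass:
z = w₁x = -2×1 = -2
h = ReLU(-2) = 0
y = w₂h = 1×0 = 0

Backward pass:
∂L/∂y = 2(y - t) = 2(0 - -2) = 4
∂y/∂h = w₂ = 1
∂h/∂z = 0 (ReLU derivative)
∂z/∂w₁ = x = 1

∂L/∂w₁ = 4 × 1 × 0 × 1 = 0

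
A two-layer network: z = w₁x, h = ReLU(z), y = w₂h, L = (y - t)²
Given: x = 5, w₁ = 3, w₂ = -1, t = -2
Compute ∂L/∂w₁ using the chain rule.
∂L/∂w₁ = 130

Forward pass:
z = w₁x = 3×5 = 15
h = ReLU(15) = 15
y = w₂h = -1×15 = -15

Backward pass:
∂L/∂y = 2(y - t) = 2(-15 - -2) = -26
∂y/∂h = w₂ = -1
∂h/∂z = 1 (ReLU derivative)
∂z/∂w₁ = x = 5

∂L/∂w₁ = -26 × -1 × 1 × 5 = 130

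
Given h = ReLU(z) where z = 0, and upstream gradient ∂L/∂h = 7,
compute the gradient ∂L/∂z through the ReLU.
∂L/∂z = 0

h = ReLU(0) = 0
At z = 0: ∂h/∂z = 0 (by convention)
∂L/∂z = ∂L/∂h · ∂h/∂z = 7 × 0 = 0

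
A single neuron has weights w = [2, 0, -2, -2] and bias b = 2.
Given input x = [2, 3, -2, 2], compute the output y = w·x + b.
y = 6

y = (2)(2) + (0)(3) + (-2)(-2) + (-2)(2) + 2 = 6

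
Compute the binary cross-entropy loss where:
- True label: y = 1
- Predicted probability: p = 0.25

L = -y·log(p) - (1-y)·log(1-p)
L = 1.386

L = -1·log(0.25) - 0·log(0.75) = -log(0.25) = 1.386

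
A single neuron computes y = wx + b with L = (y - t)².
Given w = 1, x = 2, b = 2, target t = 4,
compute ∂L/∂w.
∂L/∂w = 0

y = wx + b = (1)(2) + 2 = 4
∂L/∂y = 2(y - t) = 2(4 - 4) = 0
∂y/∂w = x = 2
∂L/∂w = ∂L/∂y · ∂y/∂w = 0 × 2 = 0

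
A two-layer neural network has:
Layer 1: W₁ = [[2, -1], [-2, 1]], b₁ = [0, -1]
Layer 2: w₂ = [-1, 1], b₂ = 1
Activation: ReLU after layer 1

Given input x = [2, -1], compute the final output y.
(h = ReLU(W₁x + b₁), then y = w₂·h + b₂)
y = -4

Layer 1 pre-activation: z₁ = [5, -6]
After ReLU: h = [5, 0]
Layer 2 output: y = -1×5 + 1×0 + 1 = -4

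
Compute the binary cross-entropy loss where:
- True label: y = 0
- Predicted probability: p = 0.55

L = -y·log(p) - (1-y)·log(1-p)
L = 0.7985

L = -0·log(0.55) - 1·log(0.45) = -log(0.45) = 0.7985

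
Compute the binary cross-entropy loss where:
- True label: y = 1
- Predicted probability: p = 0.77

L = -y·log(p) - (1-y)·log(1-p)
L = 0.2614

L = -1·log(0.77) - 0·log(0.23) = -log(0.77) = 0.2614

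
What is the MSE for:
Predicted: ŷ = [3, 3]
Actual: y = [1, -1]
MSE = 10

MSE = (1/2)((3-1)² + (3--1)²) = (1/2)(4 + 16) = 10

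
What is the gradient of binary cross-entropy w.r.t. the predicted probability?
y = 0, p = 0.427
∂L/∂p = 1.745

∂L/∂p = -y/p + (1-y)/(1-p) = 0 + 1/0.573 = 1.745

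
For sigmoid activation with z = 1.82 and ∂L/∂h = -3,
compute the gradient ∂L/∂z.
∂L/∂z = -0.36

σ(1.82) = 0.8606
σ'(1.82) = σ(1.82)(1 - σ(1.82)) = 0.8606 × 0.1394 = 0.12
∂L/∂z = ∂L/∂h · σ'(z) = -3 × 0.12 = -0.36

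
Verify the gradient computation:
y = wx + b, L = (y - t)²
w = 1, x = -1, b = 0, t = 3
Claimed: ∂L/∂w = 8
Correct

y = (1)(-1) + 0 = -1
∂L/∂y = 2(y - t) = 2(-1 - 3) = -8
∂y/∂w = x = -1
∂L/∂w = -8 × -1 = 8

Claimed value: 8
Correct: The correct gradient is 8.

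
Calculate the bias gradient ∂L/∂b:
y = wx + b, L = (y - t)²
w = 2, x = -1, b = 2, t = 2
∂L/∂b = -4

y = wx + b = (2)(-1) + 2 = 0
∂L/∂y = 2(y - t) = 2(0 - 2) = -4
∂y/∂b = 1
∂L/∂b = ∂L/∂y · ∂y/∂b = -4 × 1 = -4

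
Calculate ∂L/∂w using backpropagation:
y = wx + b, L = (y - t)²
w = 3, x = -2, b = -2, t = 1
∂L/∂w = 36

y = wx + b = (3)(-2) + -2 = -8
∂L/∂y = 2(y - t) = 2(-8 - 1) = -18
∂y/∂w = x = -2
∂L/∂w = ∂L/∂y · ∂y/∂w = -18 × -2 = 36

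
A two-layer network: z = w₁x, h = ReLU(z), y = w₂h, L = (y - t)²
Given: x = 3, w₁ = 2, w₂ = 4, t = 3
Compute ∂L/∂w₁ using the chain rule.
∂L/∂w₁ = 504

Forward pass:
z = w₁x = 2×3 = 6
h = ReLU(6) = 6
y = w₂h = 4×6 = 24

Backward pass:
∂L/∂y = 2(y - t) = 2(24 - 3) = 42
∂y/∂h = w₂ = 4
∂h/∂z = 1 (ReLU derivative)
∂z/∂w₁ = x = 3

∂L/∂w₁ = 42 × 4 × 1 × 3 = 504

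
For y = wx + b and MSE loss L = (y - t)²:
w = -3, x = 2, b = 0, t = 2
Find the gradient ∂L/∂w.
∂L/∂w = -32

y = wx + b = (-3)(2) + 0 = -6
∂L/∂y = 2(y - t) = 2(-6 - 2) = -16
∂y/∂w = x = 2
∂L/∂w = ∂L/∂y · ∂y/∂w = -16 × 2 = -32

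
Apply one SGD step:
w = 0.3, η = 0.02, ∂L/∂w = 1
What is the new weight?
w_new = 0.28

w_new = w - η·∂L/∂w = 0.3 - 0.02×(1) = 0.3 - (0.02) = 0.28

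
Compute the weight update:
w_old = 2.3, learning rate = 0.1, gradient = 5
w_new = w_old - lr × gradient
w_new = 1.8

w_new = w - η·∂L/∂w = 2.3 - 0.1×(5) = 2.3 - (0.5) = 1.8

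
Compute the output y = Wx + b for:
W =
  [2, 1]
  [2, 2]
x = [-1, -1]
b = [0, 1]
y = [-3, -3]

Wx = [2×-1 + 1×-1, 2×-1 + 2×-1]
   = [-3, -4]
y = Wx + b = [-3 + 0, -4 + 1] = [-3, -3]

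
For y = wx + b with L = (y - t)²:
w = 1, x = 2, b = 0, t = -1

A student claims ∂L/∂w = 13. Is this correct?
Incorrect

y = (1)(2) + 0 = 2
∂L/∂y = 2(y - t) = 2(2 - -1) = 6
∂y/∂w = x = 2
∂L/∂w = 6 × 2 = 12

Claimed value: 13
Incorrect: The correct gradient is 12.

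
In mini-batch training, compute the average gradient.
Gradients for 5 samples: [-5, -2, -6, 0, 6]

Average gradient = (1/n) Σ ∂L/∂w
Average gradient = -1.4

Average = (1/5)(-5 + -2 + -6 + 0 + 6) = -7/5 = -1.4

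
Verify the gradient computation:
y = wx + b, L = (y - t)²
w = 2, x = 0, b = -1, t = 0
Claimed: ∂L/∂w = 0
Correct

y = (2)(0) + -1 = -1
∂L/∂y = 2(y - t) = 2(-1 - 0) = -2
∂y/∂w = x = 0
∂L/∂w = -2 × 0 = 0

Claimed value: 0
Correct: The correct gradient is 0.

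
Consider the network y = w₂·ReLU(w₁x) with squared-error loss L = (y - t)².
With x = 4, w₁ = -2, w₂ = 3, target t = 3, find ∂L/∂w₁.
∂L/∂w₁ = 0

Forward pass:
z = w₁x = -2×4 = -8
h = ReLU(-8) = 0
y = w₂h = 3×0 = 0

Backward pass:
∂L/∂y = 2(y - t) = 2(0 - 3) = -6
∂y/∂h = w₂ = 3
∂h/∂z = 0 (ReLU derivative)
∂z/∂w₁ = x = 4

∂L/∂w₁ = -6 × 3 × 0 × 4 = 0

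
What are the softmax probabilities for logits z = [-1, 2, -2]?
p = [0.0466, 0.9362, 0.0171]

exp(z) = [0.3679, 7.389, 0.1353]
Sum = 7.892
p = [0.0466, 0.9362, 0.0171]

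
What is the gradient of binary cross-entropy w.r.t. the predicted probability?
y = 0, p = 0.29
∂L/∂p = 1.408

∂L/∂p = -y/p + (1-y)/(1-p) = 0 + 1/0.71 = 1.408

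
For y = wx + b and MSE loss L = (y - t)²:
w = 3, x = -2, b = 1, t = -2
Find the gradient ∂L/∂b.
∂L/∂b = -6

y = wx + b = (3)(-2) + 1 = -5
∂L/∂y = 2(y - t) = 2(-5 - -2) = -6
∂y/∂b = 1
∂L/∂b = ∂L/∂y · ∂y/∂b = -6 × 1 = -6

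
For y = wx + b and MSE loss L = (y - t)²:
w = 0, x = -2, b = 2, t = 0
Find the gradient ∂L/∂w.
∂L/∂w = -8

y = wx + b = (0)(-2) + 2 = 2
∂L/∂y = 2(y - t) = 2(2 - 0) = 4
∂y/∂w = x = -2
∂L/∂w = ∂L/∂y · ∂y/∂w = 4 × -2 = -8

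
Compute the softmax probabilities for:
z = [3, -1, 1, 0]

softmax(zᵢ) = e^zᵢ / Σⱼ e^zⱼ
p = [0.831, 0.0152, 0.1125, 0.0414]

exp(z) = [20.09, 0.3679, 2.718, 1]
Sum = 24.17
p = [0.831, 0.0152, 0.1125, 0.0414]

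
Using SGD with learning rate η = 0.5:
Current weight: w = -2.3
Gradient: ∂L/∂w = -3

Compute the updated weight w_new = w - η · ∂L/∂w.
w_new = -0.8

w_new = w - η·∂L/∂w = -2.3 - 0.5×(-3) = -2.3 - (-1.5) = -0.8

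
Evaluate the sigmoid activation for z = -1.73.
0.1506

sigmoid(-1.73) = 1/(1 + e^(1.73)) = 1/(1 + 5.641) = 0.1506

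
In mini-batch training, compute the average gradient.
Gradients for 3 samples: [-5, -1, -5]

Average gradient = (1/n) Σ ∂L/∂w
Average gradient = -3.667

Average = (1/3)(-5 + -1 + -5) = -11/3 = -3.667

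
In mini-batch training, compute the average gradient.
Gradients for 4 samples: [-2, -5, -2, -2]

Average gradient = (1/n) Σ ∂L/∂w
Average gradient = -2.75

Average = (1/4)(-2 + -5 + -2 + -2) = -11/4 = -2.75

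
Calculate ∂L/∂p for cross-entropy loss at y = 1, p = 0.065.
∂L/∂p = -15.38

∂L/∂p = -y/p + (1-y)/(1-p) = -1/0.065 + 0 = -15.38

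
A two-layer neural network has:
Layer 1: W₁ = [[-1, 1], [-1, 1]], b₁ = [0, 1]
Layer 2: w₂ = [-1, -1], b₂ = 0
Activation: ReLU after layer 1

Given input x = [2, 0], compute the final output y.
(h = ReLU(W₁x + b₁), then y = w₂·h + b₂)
y = 0

Layer 1 pre-activation: z₁ = [-2, -1]
After ReLU: h = [0, 0]
Layer 2 output: y = -1×0 + -1×0 + 0 = 0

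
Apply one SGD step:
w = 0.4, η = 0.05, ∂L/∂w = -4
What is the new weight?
w_new = 0.6

w_new = w - η·∂L/∂w = 0.4 - 0.05×(-4) = 0.4 - (-0.2) = 0.6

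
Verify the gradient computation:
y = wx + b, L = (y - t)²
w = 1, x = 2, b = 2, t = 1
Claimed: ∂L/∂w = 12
Correct

y = (1)(2) + 2 = 4
∂L/∂y = 2(y - t) = 2(4 - 1) = 6
∂y/∂w = x = 2
∂L/∂w = 6 × 2 = 12

Claimed value: 12
Correct: The correct gradient is 12.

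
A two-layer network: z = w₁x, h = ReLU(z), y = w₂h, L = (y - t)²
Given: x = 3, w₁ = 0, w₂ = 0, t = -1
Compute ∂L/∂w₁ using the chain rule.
∂L/∂w₁ = 0

Forward pass:
z = w₁x = 0×3 = 0
h = ReLU(0) = 0
y = w₂h = 0×0 = 0

Backward pass:
∂L/∂y = 2(y - t) = 2(0 - -1) = 2
∂y/∂h = w₂ = 0
∂h/∂z = 0 (ReLU derivative)
∂z/∂w₁ = x = 3

∂L/∂w₁ = 2 × 0 × 0 × 3 = 0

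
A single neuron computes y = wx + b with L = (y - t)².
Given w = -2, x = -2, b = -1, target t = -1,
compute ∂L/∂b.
∂L/∂b = 8

y = wx + b = (-2)(-2) + -1 = 3
∂L/∂y = 2(y - t) = 2(3 - -1) = 8
∂y/∂b = 1
∂L/∂b = ∂L/∂y · ∂y/∂b = 8 × 1 = 8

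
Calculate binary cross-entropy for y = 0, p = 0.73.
L = 1.309

L = -0·log(0.73) - 1·log(0.27) = -log(0.27) = 1.309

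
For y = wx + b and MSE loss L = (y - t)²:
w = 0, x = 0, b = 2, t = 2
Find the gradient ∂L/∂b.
∂L/∂b = 0

y = wx + b = (0)(0) + 2 = 2
∂L/∂y = 2(y - t) = 2(2 - 2) = 0
∂y/∂b = 1
∂L/∂b = ∂L/∂y · ∂y/∂b = 0 × 1 = 0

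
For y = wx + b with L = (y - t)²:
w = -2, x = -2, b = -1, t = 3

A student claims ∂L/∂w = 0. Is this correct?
Correct

y = (-2)(-2) + -1 = 3
∂L/∂y = 2(y - t) = 2(3 - 3) = 0
∂y/∂w = x = -2
∂L/∂w = 0 × -2 = 0

Claimed value: 0
Correct: The correct gradient is 0.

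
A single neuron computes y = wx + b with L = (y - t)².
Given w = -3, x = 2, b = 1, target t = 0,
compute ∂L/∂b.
∂L/∂b = -10

y = wx + b = (-3)(2) + 1 = -5
∂L/∂y = 2(y - t) = 2(-5 - 0) = -10
∂y/∂b = 1
∂L/∂b = ∂L/∂y · ∂y/∂b = -10 × 1 = -10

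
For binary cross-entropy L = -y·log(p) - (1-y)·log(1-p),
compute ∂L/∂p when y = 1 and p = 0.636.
∂L/∂p = -1.572

∂L/∂p = -y/p + (1-y)/(1-p) = -1/0.636 + 0 = -1.572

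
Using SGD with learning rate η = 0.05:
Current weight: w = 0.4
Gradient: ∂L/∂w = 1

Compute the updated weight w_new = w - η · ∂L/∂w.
w_new = 0.35

w_new = w - η·∂L/∂w = 0.4 - 0.05×(1) = 0.4 - (0.05) = 0.35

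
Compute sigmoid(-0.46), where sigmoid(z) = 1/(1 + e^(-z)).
0.387

sigmoid(-0.46) = 1/(1 + e^(0.46)) = 1/(1 + 1.584) = 0.387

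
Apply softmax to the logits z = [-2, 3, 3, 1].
p = [0.0031, 0.4668, 0.4668, 0.0632]

exp(z) = [0.1353, 20.09, 20.09, 2.718]
Sum = 43.02
p = [0.0031, 0.4668, 0.4668, 0.0632]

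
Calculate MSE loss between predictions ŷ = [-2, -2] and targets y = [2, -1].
MSE = 8.5

MSE = (1/2)((-2-2)² + (-2--1)²) = (1/2)(16 + 1) = 8.5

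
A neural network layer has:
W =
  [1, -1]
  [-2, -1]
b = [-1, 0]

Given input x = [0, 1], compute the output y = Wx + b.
y = [-2, -1]

Wx = [1×0 + -1×1, -2×0 + -1×1]
   = [-1, -1]
y = Wx + b = [-1 + -1, -1 + 0] = [-2, -1]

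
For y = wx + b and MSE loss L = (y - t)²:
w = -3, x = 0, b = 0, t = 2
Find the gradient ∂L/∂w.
∂L/∂w = 0

y = wx + b = (-3)(0) + 0 = 0
∂L/∂y = 2(y - t) = 2(0 - 2) = -4
∂y/∂w = x = 0
∂L/∂w = ∂L/∂y · ∂y/∂w = -4 × 0 = 0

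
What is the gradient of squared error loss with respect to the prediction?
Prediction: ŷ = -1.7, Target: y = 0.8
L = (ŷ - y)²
∂L/∂ŷ = -5.0

∂L/∂ŷ = 2(ŷ - y) = 2(-1.7 - 0.8) = 2(-2.5) = -5.0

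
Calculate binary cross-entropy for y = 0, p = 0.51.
L = 0.7133

L = -0·log(0.51) - 1·log(0.49) = -log(0.49) = 0.7133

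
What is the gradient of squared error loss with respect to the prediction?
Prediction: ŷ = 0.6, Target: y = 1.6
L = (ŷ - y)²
∂L/∂ŷ = -2.0

∂L/∂ŷ = 2(ŷ - y) = 2(0.6 - 1.6) = 2(-1.0) = -2.0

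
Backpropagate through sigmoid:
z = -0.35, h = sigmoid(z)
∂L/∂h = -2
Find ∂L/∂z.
∂L/∂z = -0.485

σ(-0.35) = 0.4134
σ'(-0.35) = σ(-0.35)(1 - σ(-0.35)) = 0.4134 × 0.5866 = 0.2425
∂L/∂z = ∂L/∂h · σ'(z) = -2 × 0.2425 = -0.485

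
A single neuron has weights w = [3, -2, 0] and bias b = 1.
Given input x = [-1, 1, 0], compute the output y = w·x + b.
y = -4

y = (3)(-1) + (-2)(1) + (0)(0) + 1 = -4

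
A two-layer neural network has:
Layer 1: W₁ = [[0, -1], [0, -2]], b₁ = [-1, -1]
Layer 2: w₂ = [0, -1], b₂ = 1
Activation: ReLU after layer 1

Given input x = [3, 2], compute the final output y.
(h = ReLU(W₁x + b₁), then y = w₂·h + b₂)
y = 1

Layer 1 pre-activation: z₁ = [-3, -5]
After ReLU: h = [0, 0]
Layer 2 output: y = 0×0 + -1×0 + 1 = 1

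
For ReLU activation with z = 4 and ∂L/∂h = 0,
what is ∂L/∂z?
∂L/∂z = 0

h = ReLU(4) = 4
Since z > 0: ∂h/∂z = 1
∂L/∂z = ∂L/∂h · ∂h/∂z = 0 × 1 = 0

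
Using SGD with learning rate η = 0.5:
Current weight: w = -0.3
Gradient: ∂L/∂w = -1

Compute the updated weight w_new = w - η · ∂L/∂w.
w_new = 0.2

w_new = w - η·∂L/∂w = -0.3 - 0.5×(-1) = -0.3 - (-0.5) = 0.2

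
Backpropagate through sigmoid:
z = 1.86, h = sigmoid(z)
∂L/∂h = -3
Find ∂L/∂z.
∂L/∂z = -0.3497

σ(1.86) = 0.8653
σ'(1.86) = σ(1.86)(1 - σ(1.86)) = 0.8653 × 0.1347 = 0.1166
∂L/∂z = ∂L/∂h · σ'(z) = -3 × 0.1166 = -0.3497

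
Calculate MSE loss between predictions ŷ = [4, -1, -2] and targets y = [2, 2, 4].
MSE = 16.33

MSE = (1/3)((4-2)² + (-1-2)² + (-2-4)²) = (1/3)(4 + 9 + 36) = 16.33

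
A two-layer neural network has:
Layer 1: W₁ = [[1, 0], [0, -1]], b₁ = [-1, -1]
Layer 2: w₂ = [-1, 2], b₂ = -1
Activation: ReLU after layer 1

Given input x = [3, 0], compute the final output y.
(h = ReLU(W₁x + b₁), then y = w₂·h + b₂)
y = -3

Layer 1 pre-activation: z₁ = [2, -1]
After ReLU: h = [2, 0]
Layer 2 output: y = -1×2 + 2×0 + -1 = -3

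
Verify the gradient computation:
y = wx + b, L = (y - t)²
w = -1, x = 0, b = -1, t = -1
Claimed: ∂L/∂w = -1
Incorrect

y = (-1)(0) + -1 = -1
∂L/∂y = 2(y - t) = 2(-1 - -1) = 0
∂y/∂w = x = 0
∂L/∂w = 0 × 0 = 0

Claimed value: -1
Incorrect: The correct gradient is 0.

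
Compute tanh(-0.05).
-0.04996

tanh(-0.05) = (e^(-0.05) - e^(0.05))/(e^(-0.05) + e^(0.05)) = -0.04996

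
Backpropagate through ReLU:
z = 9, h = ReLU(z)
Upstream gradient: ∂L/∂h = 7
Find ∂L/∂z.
∂L/∂z = 7

h = ReLU(9) = 9
Since z > 0: ∂h/∂z = 1
∂L/∂z = ∂L/∂h · ∂h/∂z = 7 × 1 = 7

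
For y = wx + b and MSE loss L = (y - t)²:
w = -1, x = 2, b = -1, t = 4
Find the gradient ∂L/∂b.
∂L/∂b = -14

y = wx + b = (-1)(2) + -1 = -3
∂L/∂y = 2(y - t) = 2(-3 - 4) = -14
∂y/∂b = 1
∂L/∂b = ∂L/∂y · ∂y/∂b = -14 × 1 = -14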